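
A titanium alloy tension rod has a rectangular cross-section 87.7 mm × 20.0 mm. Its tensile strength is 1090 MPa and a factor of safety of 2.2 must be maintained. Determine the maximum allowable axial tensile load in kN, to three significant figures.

F_allow = 869 kN

σ_allow = 1090/2.2 = 495.5 MPa.
A = 87.7×20.0 = 1754 mm².
F_allow = σ_allow × A = 495.5×1754 = 869000 N.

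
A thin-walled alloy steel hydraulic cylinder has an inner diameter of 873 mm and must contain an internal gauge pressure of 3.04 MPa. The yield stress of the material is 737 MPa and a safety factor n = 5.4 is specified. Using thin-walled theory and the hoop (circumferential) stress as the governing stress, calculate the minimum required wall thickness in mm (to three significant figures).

σ_allow = 737/5.4 = 136.5 MPa.
Hoop stress σ_h = pD/(2t), so t = pD/(2σ_allow) = 3.04×873/(2×136.5) = 9.723 mm.

t = 9.72 mm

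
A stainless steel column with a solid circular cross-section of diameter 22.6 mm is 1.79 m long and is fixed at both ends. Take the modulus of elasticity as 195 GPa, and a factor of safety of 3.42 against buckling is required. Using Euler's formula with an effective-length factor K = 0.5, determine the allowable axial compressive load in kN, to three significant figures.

P_allow = 9.00 kN

I = πd⁴/64 = π×22.6⁴/64 = 12810 mm⁴.
Effective length L_e = KL = 0.5×1.79 m = 895.0 mm.
Euler critical load P_cr = π²EI/L_e² = π²×195000×12810/895.0² = 30770 N.
P_allow = P_cr/n = 30770/3.42 = 8996 N.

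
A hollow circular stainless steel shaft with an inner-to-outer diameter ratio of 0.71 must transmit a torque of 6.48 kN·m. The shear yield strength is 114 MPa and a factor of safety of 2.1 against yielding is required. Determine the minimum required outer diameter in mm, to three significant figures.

τ_allow = 114/2.1 = 54.29 MPa.
For a hollow shaft τ = 16T/[πd_o³(1−k⁴)] with k = 0.71, so 1−k⁴ = 0.7459.
d_o³ = 16T/[π τ_allow (1−k⁴)] = 16×6480000/(π×54.29×0.7459) = 815100 mm³.
d_o = 93.41 mm.

d_o = 93.4 mm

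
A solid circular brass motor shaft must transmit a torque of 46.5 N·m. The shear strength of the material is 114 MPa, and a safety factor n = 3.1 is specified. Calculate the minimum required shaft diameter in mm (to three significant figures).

d = 18.6 mm

Allowable shear stress τ_allow = 114/3.1 = 36.77 MPa.
For a solid shaft τ = 16T/(πd³), so d³ = 16T/(π τ_allow) = 16×46500/(π×36.77) = 6440 mm³.
d = (6440)^(1/3) = 18.60 mm.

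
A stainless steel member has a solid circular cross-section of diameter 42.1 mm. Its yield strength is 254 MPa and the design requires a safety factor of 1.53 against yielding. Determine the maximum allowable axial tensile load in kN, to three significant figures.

F_allow = 231 kN

σ_allow = 254/1.53 = 166.0 MPa.
A = πd²/4 = π×42.1²/4 = 1392 mm².
F_allow = σ_allow × A = 166.0×1392 = 231100 N.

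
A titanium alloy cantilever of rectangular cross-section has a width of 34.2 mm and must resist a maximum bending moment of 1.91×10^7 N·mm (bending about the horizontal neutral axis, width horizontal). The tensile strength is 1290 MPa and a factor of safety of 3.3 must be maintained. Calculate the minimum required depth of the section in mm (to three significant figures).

h = 92.6 mm

σ_allow = 1290/3.3 = 390.9 MPa.
For a rectangular section σ = 6M/(bh²), so h² = 6M/(b σ_allow) = 6×1.9100×10^7/(34.2×390.9) = 8572 mm².
h = 92.59 mm.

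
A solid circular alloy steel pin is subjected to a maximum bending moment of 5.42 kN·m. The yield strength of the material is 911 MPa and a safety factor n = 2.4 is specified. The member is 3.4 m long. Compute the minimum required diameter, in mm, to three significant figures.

σ_allow = 911/2.4 = 379.6 MPa.
For a solid circular section σ = 32M/(πd³), so d³ = 32M/(π σ_allow) = 32×5420000/(π×379.6) = 145400 mm³.
d = 52.59 mm.

d = 52.6 mm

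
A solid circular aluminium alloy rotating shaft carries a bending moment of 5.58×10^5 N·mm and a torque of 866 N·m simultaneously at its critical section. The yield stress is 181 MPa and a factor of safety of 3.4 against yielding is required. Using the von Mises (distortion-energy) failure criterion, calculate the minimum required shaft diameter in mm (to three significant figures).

σ_allow = σ_y/n = 181/3.4 = 53.24 MPa.
For a solid shaft σ_b = 32M/(πd³) and τ = 16T/(πd³), so the von Mises stress is σ' = (16/πd³)·√(4M²+3T²).
√(4M²+3T²) = √(4×(558000)² + 3×(866000)²) = 1.870×10^6 N·mm.
d³ = 16×1.870×10^6/(π×53.24) = 178900 mm³.
d = 56.34 mm.

d = 56.3 mm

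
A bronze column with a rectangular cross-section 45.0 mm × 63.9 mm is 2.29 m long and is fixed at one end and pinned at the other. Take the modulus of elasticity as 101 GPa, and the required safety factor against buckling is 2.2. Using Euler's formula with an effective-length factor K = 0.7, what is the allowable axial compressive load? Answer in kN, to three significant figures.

Buckling occurs about the weak axis: I_min = h·b³/12 = 63.9×45.0³/12 = 485200 mm⁴ (b = 45.0 mm is the smaller dimension).
Effective length L_e = KL = 0.7×2.29 m = 1603 mm.
Euler critical load P_cr = π²EI/L_e² = π²×101000×485200/1603² = 188200 N.
P_allow = P_cr/n = 188200/2.2 = 85560 N.

P_allow = 85.6 kN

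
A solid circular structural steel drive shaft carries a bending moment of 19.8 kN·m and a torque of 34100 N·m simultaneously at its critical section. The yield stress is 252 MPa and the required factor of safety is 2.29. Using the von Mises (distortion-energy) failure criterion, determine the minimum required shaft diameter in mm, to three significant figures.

d = 149 mm

σ_allow = σ_y/n = 252/2.29 = 110.0 MPa.
For a solid shaft σ_b = 32M/(πd³) and τ = 16T/(πd³), so the von Mises stress is σ' = (16/πd³)·√(4M²+3T²).
√(4M²+3T²) = √(4×(1.980×10^7)² + 3×(3.410×10^7)²) = 7.111×10^7 N·mm.
d³ = 16×7.111×10^7/(π×110.0) = 3.291×10^6 mm³.
d = 148.7 mm.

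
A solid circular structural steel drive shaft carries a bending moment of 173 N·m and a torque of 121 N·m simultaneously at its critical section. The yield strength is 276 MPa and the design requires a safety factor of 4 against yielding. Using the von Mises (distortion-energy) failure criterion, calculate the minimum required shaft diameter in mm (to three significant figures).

d = 31.0 mm

σ_allow = σ_y/n = 276/4 = 69.00 MPa.
For a solid shaft σ_b = 32M/(πd³) and τ = 16T/(πd³), so the von Mises stress is σ' = (16/πd³)·√(4M²+3T²).
√(4M²+3T²) = √(4×(173000)² + 3×(121000)²) = 404500 N·mm.
d³ = 16×404500/(π×69.00) = 29860 mm³.
d = 31.02 mm.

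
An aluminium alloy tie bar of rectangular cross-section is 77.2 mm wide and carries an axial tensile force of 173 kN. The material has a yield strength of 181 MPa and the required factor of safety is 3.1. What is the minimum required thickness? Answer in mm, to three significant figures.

t = 38.4 mm

σ_allow = 181/3.1 = 58.39 MPa.
Required area A = F/σ_allow = 173000/58.39 = 2963 mm².
t = A/w = 2963/77.2 = 38.38 mm.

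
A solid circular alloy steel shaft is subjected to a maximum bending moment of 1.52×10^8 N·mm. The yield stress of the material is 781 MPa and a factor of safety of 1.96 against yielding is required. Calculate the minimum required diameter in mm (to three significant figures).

d = 157 mm

σ_allow = 781/1.96 = 398.5 MPa.
For a solid circular section σ = 32M/(πd³), so d³ = 32M/(π σ_allow) = 32×1.5200×10^8/(π×398.5) = 3.886×10^6 mm³.
d = 157.2 mm.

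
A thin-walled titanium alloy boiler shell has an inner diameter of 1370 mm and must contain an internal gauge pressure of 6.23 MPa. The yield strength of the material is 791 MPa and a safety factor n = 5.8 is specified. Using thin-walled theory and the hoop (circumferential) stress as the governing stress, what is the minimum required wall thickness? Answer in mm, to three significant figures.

t = 31.3 mm

σ_allow = 791/5.8 = 136.4 MPa.
Hoop stress σ_h = pD/(2t), so t = pD/(2σ_allow) = 6.23×1370/(2×136.4) = 31.29 mm.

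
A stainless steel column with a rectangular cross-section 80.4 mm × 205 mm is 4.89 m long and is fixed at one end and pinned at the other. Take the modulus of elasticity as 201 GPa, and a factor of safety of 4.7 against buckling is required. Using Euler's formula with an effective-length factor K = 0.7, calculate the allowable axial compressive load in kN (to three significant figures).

P_allow = 320 kN

Buckling occurs about the weak axis: I_min = h·b³/12 = 205×80.4³/12 = 8.879×10^6 mm⁴ (b = 80.4 mm is the smaller dimension).
Effective length L_e = KL = 0.7×4.89 m = 3423 mm.
Euler critical load P_cr = π²EI/L_e² = π²×201000×8.879×10^6/3423² = 1.503×10^6 N.
P_allow = P_cr/n = 1.503×10^6/4.7 = 319800 N.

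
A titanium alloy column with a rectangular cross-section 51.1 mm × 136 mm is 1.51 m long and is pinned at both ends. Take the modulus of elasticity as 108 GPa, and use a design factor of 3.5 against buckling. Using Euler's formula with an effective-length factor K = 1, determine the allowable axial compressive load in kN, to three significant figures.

Buckling occurs about the weak axis: I_min = h·b³/12 = 136×51.1³/12 = 1.512×10^6 mm⁴ (b = 51.1 mm is the smaller dimension).
Effective length L_e = KL = 1×1.51 m = 1510 mm.
Euler critical load P_cr = π²EI/L_e² = π²×108000×1.512×10^6/1510² = 707000 N.
P_allow = P_cr/n = 707000/3.5 = 202000 N.

P_allow = 202 kN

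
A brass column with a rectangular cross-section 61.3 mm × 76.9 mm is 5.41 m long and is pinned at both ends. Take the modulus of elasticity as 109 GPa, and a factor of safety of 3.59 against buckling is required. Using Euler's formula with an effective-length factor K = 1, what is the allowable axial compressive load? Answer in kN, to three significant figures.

P_allow = 15.1 kN

Buckling occurs about the weak axis: I_min = h·b³/12 = 76.9×61.3³/12 = 1.476×10^6 mm⁴ (b = 61.3 mm is the smaller dimension).
Effective length L_e = KL = 1×5.41 m = 5410 mm.
Euler critical load P_cr = π²EI/L_e² = π²×109000×1.476×10^6/5410² = 54260 N.
P_allow = P_cr/n = 54260/3.59 = 15110 N.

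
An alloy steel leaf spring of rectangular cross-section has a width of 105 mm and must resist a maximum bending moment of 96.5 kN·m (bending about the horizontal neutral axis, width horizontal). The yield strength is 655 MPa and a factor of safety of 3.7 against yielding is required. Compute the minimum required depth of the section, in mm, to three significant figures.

σ_allow = 655/3.7 = 177.0 MPa.
For a rectangular section σ = 6M/(bh²), so h² = 6M/(b σ_allow) = 6×9.6500×10^7/(105×177.0) = 31150 mm².
h = 176.5 mm.

h = 176 mm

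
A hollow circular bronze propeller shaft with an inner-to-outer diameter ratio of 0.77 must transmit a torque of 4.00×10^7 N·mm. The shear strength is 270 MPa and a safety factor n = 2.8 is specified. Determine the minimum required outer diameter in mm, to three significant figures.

τ_allow = 270/2.8 = 96.43 MPa.
For a hollow shaft τ = 16T/[πd_o³(1−k⁴)] with k = 0.77, so 1−k⁴ = 0.6485.
d_o³ = 16T/[π τ_allow (1−k⁴)] = 16×4.0000×10^7/(π×96.43×0.6485) = 3.258×10^6 mm³.
d_o = 148.2 mm.

d_o = 148 mm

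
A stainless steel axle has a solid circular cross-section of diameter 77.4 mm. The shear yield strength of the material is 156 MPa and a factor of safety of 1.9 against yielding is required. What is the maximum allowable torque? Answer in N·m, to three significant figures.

τ_allow = 156/1.9 = 82.11 MPa.
For a solid shaft T_allow = τ_allow·πd³/16; πd³/16 = π×77.4³/16 = 91040 mm³.
T_allow = 82.11×91040 = 7.475×10^6 N·mm = 7475 N·m.

T_allow = 7480 N·m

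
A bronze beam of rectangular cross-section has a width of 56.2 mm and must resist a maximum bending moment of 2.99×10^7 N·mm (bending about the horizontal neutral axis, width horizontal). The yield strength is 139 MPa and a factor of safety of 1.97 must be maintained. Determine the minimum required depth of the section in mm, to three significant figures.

σ_allow = 139/1.97 = 70.56 MPa.
For a rectangular section σ = 6M/(bh²), so h² = 6M/(b σ_allow) = 6×2.9900×10^7/(56.2×70.56) = 45240 mm².
h = 212.7 mm.

h = 213 mm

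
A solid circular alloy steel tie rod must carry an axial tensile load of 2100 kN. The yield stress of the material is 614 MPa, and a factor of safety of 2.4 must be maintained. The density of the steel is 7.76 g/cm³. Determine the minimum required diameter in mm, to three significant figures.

Allowable stress σ_allow = 614/2.4 = 255.8 MPa.
Required area A = F/σ_allow = 2100000/255.8 = 8208 mm².
A = πd²/4 → d = √(4A/π) = 102.2 mm.

d = 102 mm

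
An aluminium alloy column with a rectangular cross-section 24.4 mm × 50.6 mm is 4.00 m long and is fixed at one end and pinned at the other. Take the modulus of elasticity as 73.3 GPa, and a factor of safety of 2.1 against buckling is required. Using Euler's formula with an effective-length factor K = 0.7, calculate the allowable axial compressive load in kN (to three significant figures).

Buckling occurs about the weak axis: I_min = h·b³/12 = 50.6×24.4³/12 = 61250 mm⁴ (b = 24.4 mm is the smaller dimension).
Effective length L_e = KL = 0.7×4.00 m = 2800 mm.
Euler critical load P_cr = π²EI/L_e² = π²×73300×61250/2800² = 5652 N.
P_allow = P_cr/n = 5652/2.1 = 2692 N.

P_allow = 2.69 kN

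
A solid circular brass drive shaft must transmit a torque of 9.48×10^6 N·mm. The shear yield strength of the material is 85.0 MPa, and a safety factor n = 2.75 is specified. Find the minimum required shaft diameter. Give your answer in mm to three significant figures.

Allowable shear stress τ_allow = 85.0/2.75 = 30.91 MPa.
For a solid shaft τ = 16T/(πd³), so d³ = 16T/(π τ_allow) = 16×9480000/(π×30.91) = 1.562×10^6 mm³.
d = (1.562×10^6)^(1/3) = 116.0 mm.

d = 116 mm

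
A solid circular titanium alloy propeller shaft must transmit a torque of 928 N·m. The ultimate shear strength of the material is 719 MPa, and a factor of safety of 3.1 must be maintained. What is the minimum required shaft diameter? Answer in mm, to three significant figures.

d = 27.3 mm

Allowable shear stress τ_allow = 719/3.1 = 231.9 MPa.
For a solid shaft τ = 16T/(πd³), so d³ = 16T/(π τ_allow) = 16×928000/(π×231.9) = 20380 mm³.
d = (20380)^(1/3) = 27.31 mm.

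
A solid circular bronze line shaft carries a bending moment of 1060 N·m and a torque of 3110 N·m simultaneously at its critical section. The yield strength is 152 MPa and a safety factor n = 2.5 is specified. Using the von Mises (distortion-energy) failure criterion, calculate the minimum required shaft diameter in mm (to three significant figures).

d = 78.6 mm

σ_allow = σ_y/n = 152/2.5 = 60.80 MPa.
For a solid shaft σ_b = 32M/(πd³) and τ = 16T/(πd³), so the von Mises stress is σ' = (16/πd³)·√(4M²+3T²).
√(4M²+3T²) = √(4×(1.060×10^6)² + 3×(3.110×10^6)²) = 5.789×10^6 N·mm.
d³ = 16×5.789×10^6/(π×60.80) = 484900 mm³.
d = 78.56 mm.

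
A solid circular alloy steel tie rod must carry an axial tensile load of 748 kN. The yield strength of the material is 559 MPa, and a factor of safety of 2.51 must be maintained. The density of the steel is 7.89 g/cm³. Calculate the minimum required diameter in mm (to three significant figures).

d = 65.4 mm

Allowable stress σ_allow = 559/2.51 = 222.7 MPa.
Required area A = F/σ_allow = 748000/222.7 = 3359 mm².
A = πd²/4 → d = √(4A/π) = 65.39 mm.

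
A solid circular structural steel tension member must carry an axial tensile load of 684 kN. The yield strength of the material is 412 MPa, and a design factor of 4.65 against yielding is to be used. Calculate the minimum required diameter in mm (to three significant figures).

Allowable stress σ_allow = 412/4.65 = 88.60 MPa.
Required area A = F/σ_allow = 684000/88.60 = 7720 mm².
A = πd²/4 → d = √(4A/π) = 99.14 mm.

d = 99.1 mm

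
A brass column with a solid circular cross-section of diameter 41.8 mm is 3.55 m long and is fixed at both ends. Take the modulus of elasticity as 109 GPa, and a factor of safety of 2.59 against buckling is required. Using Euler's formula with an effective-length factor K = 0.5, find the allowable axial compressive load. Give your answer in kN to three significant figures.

P_allow = 19.8 kN

I = πd⁴/64 = π×41.8⁴/64 = 149900 mm⁴.
Effective length L_e = KL = 0.5×3.55 m = 1775 mm.
Euler critical load P_cr = π²EI/L_e² = π²×109000×149900/1775² = 51170 N.
P_allow = P_cr/n = 51170/2.59 = 19760 N.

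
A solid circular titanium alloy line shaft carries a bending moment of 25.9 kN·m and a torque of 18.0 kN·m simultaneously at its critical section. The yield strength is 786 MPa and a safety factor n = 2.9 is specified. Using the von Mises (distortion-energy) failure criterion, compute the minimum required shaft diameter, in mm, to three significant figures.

σ_allow = σ_y/n = 786/2.9 = 271.0 MPa.
For a solid shaft σ_b = 32M/(πd³) and τ = 16T/(πd³), so the von Mises stress is σ' = (16/πd³)·√(4M²+3T²).
√(4M²+3T²) = √(4×(2.590×10^7)² + 3×(1.800×10^7)²) = 6.046×10^7 N·mm.
d³ = 16×6.046×10^7/(π×271.0) = 1.136×10^6 mm³.
d = 104.3 mm.

d = 104 mm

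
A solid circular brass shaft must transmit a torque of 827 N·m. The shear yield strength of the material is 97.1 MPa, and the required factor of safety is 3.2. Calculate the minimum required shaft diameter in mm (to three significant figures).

Allowable shear stress τ_allow = 97.1/3.2 = 30.34 MPa.
For a solid shaft τ = 16T/(πd³), so d³ = 16T/(π τ_allow) = 16×827000/(π×30.34) = 138800 mm³.
d = (138800)^(1/3) = 51.78 mm.

d = 51.8 mm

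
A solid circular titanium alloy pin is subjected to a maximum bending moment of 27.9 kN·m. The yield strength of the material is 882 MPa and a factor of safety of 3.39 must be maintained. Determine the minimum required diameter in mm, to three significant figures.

d = 103 mm

σ_allow = 882/3.39 = 260.2 MPa.
For a solid circular section σ = 32M/(πd³), so d³ = 32M/(π σ_allow) = 32×2.7900×10^7/(π×260.2) = 1.092×10^6 mm³.
d = 103.0 mm.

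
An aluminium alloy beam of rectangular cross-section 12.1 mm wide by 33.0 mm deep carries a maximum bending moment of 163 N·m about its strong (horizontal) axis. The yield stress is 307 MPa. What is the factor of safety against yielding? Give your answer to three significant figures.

n = 4.14

Section modulus S = bh²/6 = 12.1×33.0²/6 = 2196 mm³.
σ = M/S = 163000/2196 = 74.22 MPa.
n = 307/74.22 = 4.136.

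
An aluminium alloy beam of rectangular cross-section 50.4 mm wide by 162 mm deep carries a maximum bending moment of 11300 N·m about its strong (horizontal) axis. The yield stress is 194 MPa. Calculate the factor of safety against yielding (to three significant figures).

Section modulus S = bh²/6 = 50.4×162²/6 = 220400 mm³.
σ = M/S = 1.1300×10^7/220400 = 51.26 MPa.
n = 194/51.26 = 3.785.

n = 3.78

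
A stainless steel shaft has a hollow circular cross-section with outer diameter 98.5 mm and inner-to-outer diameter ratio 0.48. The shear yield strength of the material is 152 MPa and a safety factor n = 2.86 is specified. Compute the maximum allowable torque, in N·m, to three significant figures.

τ_allow = 152/2.86 = 53.15 MPa.
For a hollow shaft T_allow = τ_allow·πd_o³(1−k⁴)/16 with 1−k⁴ = 0.9469, so πd_o³(1−k⁴)/16 = 177700 mm³.
T_allow = 53.15×177700 = 9.443×10^6 N·mm = 9443 N·m.

T_allow = 9440 N·m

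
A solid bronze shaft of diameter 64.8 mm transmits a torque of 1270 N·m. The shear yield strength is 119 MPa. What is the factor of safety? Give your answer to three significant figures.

τ = 16T/(πd³) = 16×1270000/(π×64.8³) = 23.77 MPa.
n = τ_limit/τ = 119/23.77 = 5.006.

n = 5.01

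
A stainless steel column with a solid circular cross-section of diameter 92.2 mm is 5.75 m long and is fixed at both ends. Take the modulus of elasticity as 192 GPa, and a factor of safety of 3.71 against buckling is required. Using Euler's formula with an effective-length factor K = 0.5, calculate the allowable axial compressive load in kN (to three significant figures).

P_allow = 219 kN

I = πd⁴/64 = π×92.2⁴/64 = 3.547×10^6 mm⁴.
Effective length L_e = KL = 0.5×5.75 m = 2875 mm.
Euler critical load P_cr = π²EI/L_e² = π²×192000×3.547×10^6/2875² = 813200 N.
P_allow = P_cr/n = 813200/3.71 = 219200 N.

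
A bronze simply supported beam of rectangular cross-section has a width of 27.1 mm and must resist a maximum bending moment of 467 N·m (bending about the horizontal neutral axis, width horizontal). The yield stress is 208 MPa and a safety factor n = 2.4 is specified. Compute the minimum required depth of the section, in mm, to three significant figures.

σ_allow = 208/2.4 = 86.67 MPa.
For a rectangular section σ = 6M/(bh²), so h² = 6M/(b σ_allow) = 6×467000/(27.1×86.67) = 1193 mm².
h = 34.54 mm.

h = 34.5 mm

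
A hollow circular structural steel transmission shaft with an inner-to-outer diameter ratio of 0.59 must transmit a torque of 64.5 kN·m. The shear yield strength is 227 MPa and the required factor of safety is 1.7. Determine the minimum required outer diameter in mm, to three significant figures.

τ_allow = 227/1.7 = 133.5 MPa.
For a hollow shaft τ = 16T/[πd_o³(1−k⁴)] with k = 0.59, so 1−k⁴ = 0.8788.
d_o³ = 16T/[π τ_allow (1−k⁴)] = 16×6.4500×10^7/(π×133.5×0.8788) = 2.799×10^6 mm³.
d_o = 140.9 mm.

d_o = 141 mm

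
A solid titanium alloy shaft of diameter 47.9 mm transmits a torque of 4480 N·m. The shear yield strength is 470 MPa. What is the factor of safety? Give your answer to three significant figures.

n = 2.26

τ = 16T/(πd³) = 16×4480000/(π×47.9³) = 207.6 MPa.
n = τ_limit/τ = 470/207.6 = 2.264.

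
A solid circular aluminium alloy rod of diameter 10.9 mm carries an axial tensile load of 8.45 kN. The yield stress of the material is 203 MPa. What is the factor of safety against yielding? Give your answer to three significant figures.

A = πd²/4 = 93.31 mm².
σ = F/A = 8450.0/93.31 = 90.56 MPa.
n = 203/90.56 = 2.242.

n = 2.24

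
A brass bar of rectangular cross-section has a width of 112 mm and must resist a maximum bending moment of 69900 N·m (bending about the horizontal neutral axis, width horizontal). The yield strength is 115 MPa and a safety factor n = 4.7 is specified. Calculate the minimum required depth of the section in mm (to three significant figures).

σ_allow = 115/4.7 = 24.47 MPa.
For a rectangular section σ = 6M/(bh²), so h² = 6M/(b σ_allow) = 6×6.9900×10^7/(112×24.47) = 153000 mm².
h = 391.2 mm.

h = 391 mm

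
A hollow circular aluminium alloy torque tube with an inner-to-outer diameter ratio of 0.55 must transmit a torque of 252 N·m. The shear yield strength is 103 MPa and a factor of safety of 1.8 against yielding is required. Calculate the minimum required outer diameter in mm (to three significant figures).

τ_allow = 103/1.8 = 57.22 MPa.
For a hollow shaft τ = 16T/[πd_o³(1−k⁴)] with k = 0.55, so 1−k⁴ = 0.9085.
d_o³ = 16T/[π τ_allow (1−k⁴)] = 16×252000/(π×57.22×0.9085) = 24690 mm³.
d_o = 29.12 mm.

d_o = 29.1 mm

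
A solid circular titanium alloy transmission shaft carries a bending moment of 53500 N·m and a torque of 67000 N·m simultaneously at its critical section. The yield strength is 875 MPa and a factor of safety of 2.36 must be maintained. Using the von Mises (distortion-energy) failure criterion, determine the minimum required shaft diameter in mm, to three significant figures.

d = 129 mm

σ_allow = σ_y/n = 875/2.36 = 370.8 MPa.
For a solid shaft σ_b = 32M/(πd³) and τ = 16T/(πd³), so the von Mises stress is σ' = (16/πd³)·√(4M²+3T²).
√(4M²+3T²) = √(4×(5.350×10^7)² + 3×(6.700×10^7)²) = 1.578×10^8 N·mm.
d³ = 16×1.578×10^8/(π×370.8) = 2.168×10^6 mm³.
d = 129.4 mm.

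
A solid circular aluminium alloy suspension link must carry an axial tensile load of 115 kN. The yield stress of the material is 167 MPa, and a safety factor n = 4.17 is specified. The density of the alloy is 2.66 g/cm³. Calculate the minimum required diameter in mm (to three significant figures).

Allowable stress σ_allow = 167/4.17 = 40.05 MPa.
Required area A = F/σ_allow = 115000/40.05 = 2872 mm².
A = πd²/4 → d = √(4A/π) = 60.47 mm.

d = 60.5 mm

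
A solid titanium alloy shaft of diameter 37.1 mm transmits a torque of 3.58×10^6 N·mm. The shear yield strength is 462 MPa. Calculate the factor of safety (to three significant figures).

τ = 16T/(πd³) = 16×3580000/(π×37.1³) = 357.1 MPa.
n = τ_limit/τ = 462/357.1 = 1.294.

n = 1.29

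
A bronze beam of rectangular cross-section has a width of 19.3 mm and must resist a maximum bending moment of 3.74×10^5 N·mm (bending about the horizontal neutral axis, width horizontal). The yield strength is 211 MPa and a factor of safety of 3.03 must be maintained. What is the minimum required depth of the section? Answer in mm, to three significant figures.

σ_allow = 211/3.03 = 69.64 MPa.
For a rectangular section σ = 6M/(bh²), so h² = 6M/(b σ_allow) = 6×374000/(19.3×69.64) = 1670 mm².
h = 40.86 mm.

h = 40.9 mm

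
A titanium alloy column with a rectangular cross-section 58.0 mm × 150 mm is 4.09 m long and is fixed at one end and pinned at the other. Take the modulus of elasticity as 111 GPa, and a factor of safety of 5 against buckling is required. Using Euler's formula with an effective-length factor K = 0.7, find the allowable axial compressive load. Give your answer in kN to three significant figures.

Buckling occurs about the weak axis: I_min = h·b³/12 = 150×58.0³/12 = 2.439×10^6 mm⁴ (b = 58.0 mm is the smaller dimension).
Effective length L_e = KL = 0.7×4.09 m = 2863 mm.
Euler critical load P_cr = π²EI/L_e² = π²×111000×2.439×10^6/2863² = 326000 N.
P_allow = P_cr/n = 326000/5 = 65190 N.

P_allow = 65.2 kN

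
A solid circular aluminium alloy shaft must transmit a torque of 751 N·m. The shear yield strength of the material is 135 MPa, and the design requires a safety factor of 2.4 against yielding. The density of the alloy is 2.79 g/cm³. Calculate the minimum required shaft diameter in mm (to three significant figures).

Allowable shear stress τ_allow = 135/2.4 = 56.25 MPa.
For a solid shaft τ = 16T/(πd³), so d³ = 16T/(π τ_allow) = 16×751000/(π×56.25) = 68000 mm³.
d = (68000)^(1/3) = 40.82 mm.

d = 40.8 mm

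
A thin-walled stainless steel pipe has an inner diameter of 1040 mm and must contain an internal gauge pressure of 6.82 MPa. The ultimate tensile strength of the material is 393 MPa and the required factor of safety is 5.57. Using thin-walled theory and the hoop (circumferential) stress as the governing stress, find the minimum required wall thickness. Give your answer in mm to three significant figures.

σ_allow = 393/5.57 = 70.56 MPa.
Hoop stress σ_h = pD/(2t), so t = pD/(2σ_allow) = 6.82×1040/(2×70.56) = 50.26 mm.

t = 50.3 mm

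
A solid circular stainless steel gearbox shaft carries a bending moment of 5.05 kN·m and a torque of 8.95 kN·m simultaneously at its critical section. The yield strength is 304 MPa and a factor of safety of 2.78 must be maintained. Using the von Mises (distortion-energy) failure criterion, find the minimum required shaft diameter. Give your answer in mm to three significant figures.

d = 95.2 mm

σ_allow = σ_y/n = 304/2.78 = 109.4 MPa.
For a solid shaft σ_b = 32M/(πd³) and τ = 16T/(πd³), so the von Mises stress is σ' = (16/πd³)·√(4M²+3T²).
√(4M²+3T²) = √(4×(5.050×10^6)² + 3×(8.950×10^6)²) = 1.850×10^7 N·mm.
d³ = 16×1.850×10^7/(π×109.4) = 861700 mm³.
d = 95.16 mm.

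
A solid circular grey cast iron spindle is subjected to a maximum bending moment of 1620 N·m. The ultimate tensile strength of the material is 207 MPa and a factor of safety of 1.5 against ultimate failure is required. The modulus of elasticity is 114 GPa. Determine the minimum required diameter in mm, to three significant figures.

d = 49.3 mm

σ_allow = 207/1.5 = 138.0 MPa.
For a solid circular section σ = 32M/(πd³), so d³ = 32M/(π σ_allow) = 32×1620000/(π×138.0) = 119600 mm³.
d = 49.27 mm.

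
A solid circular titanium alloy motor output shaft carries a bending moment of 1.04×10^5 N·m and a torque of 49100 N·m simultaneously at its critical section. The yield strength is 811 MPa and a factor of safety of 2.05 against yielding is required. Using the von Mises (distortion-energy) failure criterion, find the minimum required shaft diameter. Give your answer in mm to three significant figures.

d = 142 mm

σ_allow = σ_y/n = 811/2.05 = 395.6 MPa.
For a solid shaft σ_b = 32M/(πd³) and τ = 16T/(πd³), so the von Mises stress is σ' = (16/πd³)·√(4M²+3T²).
√(4M²+3T²) = √(4×(1.040×10^8)² + 3×(4.910×10^7)²) = 2.247×10^8 N·mm.
d³ = 16×2.247×10^8/(π×395.6) = 2.893×10^6 mm³.
d = 142.5 mm.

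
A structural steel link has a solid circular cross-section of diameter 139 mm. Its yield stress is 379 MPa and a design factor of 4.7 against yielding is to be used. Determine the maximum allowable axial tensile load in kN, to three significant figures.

σ_allow = 379/4.7 = 80.64 MPa.
A = πd²/4 = π×139²/4 = 15170 mm².
F_allow = σ_allow × A = 80.64×15170 = 1.224×10^6 N.

F_allow = 1220 kN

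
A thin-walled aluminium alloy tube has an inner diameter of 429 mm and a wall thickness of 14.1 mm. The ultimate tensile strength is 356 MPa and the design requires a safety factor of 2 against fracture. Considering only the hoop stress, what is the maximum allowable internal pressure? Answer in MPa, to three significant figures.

σ_allow = 356/2 = 178.0 MPa.
σ_h = pD/(2t) → p_allow = 2σ_allow t/D = 2×178.0×14.1/429 = 11.70 MPa.

p_allow = 11.7 MPa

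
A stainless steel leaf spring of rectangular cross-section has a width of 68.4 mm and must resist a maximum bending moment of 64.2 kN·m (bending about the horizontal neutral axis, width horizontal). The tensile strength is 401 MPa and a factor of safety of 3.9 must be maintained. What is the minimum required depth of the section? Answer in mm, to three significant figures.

σ_allow = 401/3.9 = 102.8 MPa.
For a rectangular section σ = 6M/(bh²), so h² = 6M/(b σ_allow) = 6×6.4200×10^7/(68.4×102.8) = 54770 mm².
h = 234.0 mm.

h = 234 mm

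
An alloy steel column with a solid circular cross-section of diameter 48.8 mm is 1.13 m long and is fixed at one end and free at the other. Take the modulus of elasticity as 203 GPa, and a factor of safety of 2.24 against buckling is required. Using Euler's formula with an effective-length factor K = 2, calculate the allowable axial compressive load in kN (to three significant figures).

I = πd⁴/64 = π×48.8⁴/64 = 278400 mm⁴.
Effective length L_e = KL = 2×1.13 m = 2260 mm.
Euler critical load P_cr = π²EI/L_e² = π²×203000×278400/2260² = 109200 N.
P_allow = P_cr/n = 109200/2.24 = 48750 N.

P_allow = 48.8 kN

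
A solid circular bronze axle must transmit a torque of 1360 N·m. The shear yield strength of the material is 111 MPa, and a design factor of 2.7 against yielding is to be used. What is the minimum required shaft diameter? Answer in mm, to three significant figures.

Allowable shear stress τ_allow = 111/2.7 = 41.11 MPa.
For a solid shaft τ = 16T/(πd³), so d³ = 16T/(π τ_allow) = 16×1360000/(π×41.11) = 168500 mm³.
d = (168500)^(1/3) = 55.23 mm.

d = 55.2 mm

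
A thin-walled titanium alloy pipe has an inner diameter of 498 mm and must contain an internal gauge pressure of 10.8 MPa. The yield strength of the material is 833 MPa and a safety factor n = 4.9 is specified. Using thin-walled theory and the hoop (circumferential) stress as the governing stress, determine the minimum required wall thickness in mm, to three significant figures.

t = 15.8 mm

σ_allow = 833/4.9 = 170.0 MPa.
Hoop stress σ_h = pD/(2t), so t = pD/(2σ_allow) = 10.8×498/(2×170.0) = 15.82 mm.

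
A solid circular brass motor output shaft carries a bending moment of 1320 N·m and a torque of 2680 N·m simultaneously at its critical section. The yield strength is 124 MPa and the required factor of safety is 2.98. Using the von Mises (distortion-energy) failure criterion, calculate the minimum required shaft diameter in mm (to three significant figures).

d = 86.8 mm

σ_allow = σ_y/n = 124/2.98 = 41.61 MPa.
For a solid shaft σ_b = 32M/(πd³) and τ = 16T/(πd³), so the von Mises stress is σ' = (16/πd³)·√(4M²+3T²).
√(4M²+3T²) = √(4×(1.320×10^6)² + 3×(2.680×10^6)²) = 5.340×10^6 N·mm.
d³ = 16×5.340×10^6/(π×41.61) = 653600 mm³.
d = 86.78 mm.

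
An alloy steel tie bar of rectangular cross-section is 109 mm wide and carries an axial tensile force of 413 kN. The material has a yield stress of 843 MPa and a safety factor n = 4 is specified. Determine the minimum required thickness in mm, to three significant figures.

t = 18.0 mm

σ_allow = 843/4 = 210.8 MPa.
Required area A = F/σ_allow = 413000/210.8 = 1960 mm².
t = A/w = 1960/109 = 17.98 mm.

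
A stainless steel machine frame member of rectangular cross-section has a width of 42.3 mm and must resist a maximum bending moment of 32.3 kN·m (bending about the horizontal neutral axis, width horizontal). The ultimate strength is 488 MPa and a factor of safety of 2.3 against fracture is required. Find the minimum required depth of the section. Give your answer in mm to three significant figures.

h = 147 mm

σ_allow = 488/2.3 = 212.2 MPa.
For a rectangular section σ = 6M/(bh²), so h² = 6M/(b σ_allow) = 6×3.2300×10^7/(42.3×212.2) = 21590 mm².
h = 146.9 mm.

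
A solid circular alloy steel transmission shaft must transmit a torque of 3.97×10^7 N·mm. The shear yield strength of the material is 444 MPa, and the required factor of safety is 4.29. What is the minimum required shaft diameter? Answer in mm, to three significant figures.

Allowable shear stress τ_allow = 444/4.29 = 103.5 MPa.
For a solid shaft τ = 16T/(πd³), so d³ = 16T/(π τ_allow) = 16×3.9700×10^7/(π×103.5) = 1.954×10^6 mm³.
d = (1.954×10^6)^(1/3) = 125.0 mm.

d = 125 mm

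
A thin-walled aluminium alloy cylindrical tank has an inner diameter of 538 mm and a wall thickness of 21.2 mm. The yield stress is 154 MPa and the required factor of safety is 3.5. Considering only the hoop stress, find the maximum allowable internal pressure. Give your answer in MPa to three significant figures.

p_allow = 3.47 MPa

σ_allow = 154/3.5 = 44.00 MPa.
σ_h = pD/(2t) → p_allow = 2σ_allow t/D = 2×44.00×21.2/538 = 3.468 MPa.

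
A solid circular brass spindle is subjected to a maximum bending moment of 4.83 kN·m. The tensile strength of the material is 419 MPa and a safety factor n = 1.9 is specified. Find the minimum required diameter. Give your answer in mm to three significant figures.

d = 60.6 mm

σ_allow = 419/1.9 = 220.5 MPa.
For a solid circular section σ = 32M/(πd³), so d³ = 32M/(π σ_allow) = 32×4830000/(π×220.5) = 223100 mm³.
d = 60.65 mm.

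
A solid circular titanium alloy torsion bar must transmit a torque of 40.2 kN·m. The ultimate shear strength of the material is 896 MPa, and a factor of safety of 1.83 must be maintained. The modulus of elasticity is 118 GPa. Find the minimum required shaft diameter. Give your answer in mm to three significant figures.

d = 74.8 mm

Allowable shear stress τ_allow = 896/1.83 = 489.6 MPa.
For a solid shaft τ = 16T/(πd³), so d³ = 16T/(π τ_allow) = 16×4.0200×10^7/(π×489.6) = 418200 mm³.
d = (418200)^(1/3) = 74.78 mm.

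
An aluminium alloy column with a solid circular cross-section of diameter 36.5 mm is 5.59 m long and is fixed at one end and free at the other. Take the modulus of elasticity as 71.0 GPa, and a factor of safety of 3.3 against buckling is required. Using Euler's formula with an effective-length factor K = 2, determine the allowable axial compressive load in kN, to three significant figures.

P_allow = 0.148 kN

I = πd⁴/64 = π×36.5⁴/64 = 87120 mm⁴.
Effective length L_e = KL = 2×5.59 m = 11180 mm.
Euler critical load P_cr = π²EI/L_e² = π²×71000×87120/11180² = 488.4 N.
P_allow = P_cr/n = 488.4/3.3 = 148.0 N.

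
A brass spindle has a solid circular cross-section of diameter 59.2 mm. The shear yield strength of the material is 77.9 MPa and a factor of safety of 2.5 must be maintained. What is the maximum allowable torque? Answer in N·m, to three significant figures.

T_allow = 1270 N·m

τ_allow = 77.9/2.5 = 31.16 MPa.
For a solid shaft T_allow = τ_allow·πd³/16; πd³/16 = π×59.2³/16 = 40740 mm³.
T_allow = 31.16×40740 = 1.269×10^6 N·mm = 1269 N·m.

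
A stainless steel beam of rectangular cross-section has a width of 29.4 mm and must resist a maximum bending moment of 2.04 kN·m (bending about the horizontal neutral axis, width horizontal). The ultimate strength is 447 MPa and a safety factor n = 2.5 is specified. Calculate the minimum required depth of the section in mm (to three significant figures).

σ_allow = 447/2.5 = 178.8 MPa.
For a rectangular section σ = 6M/(bh²), so h² = 6M/(b σ_allow) = 6×2040000/(29.4×178.8) = 2328 mm².
h = 48.25 mm.

h = 48.3 mm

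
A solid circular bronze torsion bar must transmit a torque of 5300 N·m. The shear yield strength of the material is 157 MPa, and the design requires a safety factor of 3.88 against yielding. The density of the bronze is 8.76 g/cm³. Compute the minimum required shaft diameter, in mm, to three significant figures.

Allowable shear stress τ_allow = 157/3.88 = 40.46 MPa.
For a solid shaft τ = 16T/(πd³), so d³ = 16T/(π τ_allow) = 16×5300000/(π×40.46) = 667100 mm³.
d = (667100)^(1/3) = 87.38 mm.

d = 87.4 mm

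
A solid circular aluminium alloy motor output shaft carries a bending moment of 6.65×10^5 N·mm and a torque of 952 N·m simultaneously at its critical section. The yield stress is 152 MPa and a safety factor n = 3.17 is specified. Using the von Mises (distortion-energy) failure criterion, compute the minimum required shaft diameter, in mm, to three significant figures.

σ_allow = σ_y/n = 152/3.17 = 47.95 MPa.
For a solid shaft σ_b = 32M/(πd³) and τ = 16T/(πd³), so the von Mises stress is σ' = (16/πd³)·√(4M²+3T²).
√(4M²+3T²) = √(4×(665000)² + 3×(952000)²) = 2.118×10^6 N·mm.
d³ = 16×2.118×10^6/(π×47.95) = 225000 mm³.
d = 60.82 mm.

d = 60.8 mm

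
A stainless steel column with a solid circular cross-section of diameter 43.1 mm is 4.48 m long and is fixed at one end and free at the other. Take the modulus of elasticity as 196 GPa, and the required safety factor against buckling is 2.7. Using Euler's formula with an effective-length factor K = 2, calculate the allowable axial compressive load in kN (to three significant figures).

I = πd⁴/64 = π×43.1⁴/64 = 169400 mm⁴.
Effective length L_e = KL = 2×4.48 m = 8960 mm.
Euler critical load P_cr = π²EI/L_e² = π²×196000×169400/8960² = 4081 N.
P_allow = P_cr/n = 4081/2.7 = 1512 N.

P_allow = 1.51 kN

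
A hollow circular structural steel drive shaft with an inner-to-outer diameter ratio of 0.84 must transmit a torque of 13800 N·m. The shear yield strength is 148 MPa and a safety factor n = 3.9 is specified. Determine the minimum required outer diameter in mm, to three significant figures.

d_o = 155 mm

τ_allow = 148/3.9 = 37.95 MPa.
For a hollow shaft τ = 16T/[πd_o³(1−k⁴)] with k = 0.84, so 1−k⁴ = 0.5021.
d_o³ = 16T/[π τ_allow (1−k⁴)] = 16×1.3800×10^7/(π×37.95×0.5021) = 3.688×10^6 mm³.
d_o = 154.5 mm.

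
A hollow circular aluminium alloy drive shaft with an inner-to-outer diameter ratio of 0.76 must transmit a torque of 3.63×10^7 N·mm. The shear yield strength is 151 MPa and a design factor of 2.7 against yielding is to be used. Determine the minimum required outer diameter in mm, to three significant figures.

d_o = 171 mm

τ_allow = 151/2.7 = 55.93 MPa.
For a hollow shaft τ = 16T/[πd_o³(1−k⁴)] with k = 0.76, so 1−k⁴ = 0.6664.
d_o³ = 16T/[π τ_allow (1−k⁴)] = 16×3.6300×10^7/(π×55.93×0.6664) = 4.961×10^6 mm³.
d_o = 170.5 mm.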